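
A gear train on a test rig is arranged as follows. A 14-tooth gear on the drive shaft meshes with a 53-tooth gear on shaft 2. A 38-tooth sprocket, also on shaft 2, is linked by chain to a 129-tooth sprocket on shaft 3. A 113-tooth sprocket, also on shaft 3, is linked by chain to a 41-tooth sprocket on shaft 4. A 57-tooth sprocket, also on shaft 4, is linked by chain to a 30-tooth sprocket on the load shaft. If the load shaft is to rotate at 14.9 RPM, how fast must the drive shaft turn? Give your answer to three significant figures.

36.6 RPM

Overall ratio R = 3.7857 × 3.3947 × 0.36283 × 0.52632 = 2.4542.
Required input speed = output speed × R = 14.9 × 2.4542 = 36.567 RPM.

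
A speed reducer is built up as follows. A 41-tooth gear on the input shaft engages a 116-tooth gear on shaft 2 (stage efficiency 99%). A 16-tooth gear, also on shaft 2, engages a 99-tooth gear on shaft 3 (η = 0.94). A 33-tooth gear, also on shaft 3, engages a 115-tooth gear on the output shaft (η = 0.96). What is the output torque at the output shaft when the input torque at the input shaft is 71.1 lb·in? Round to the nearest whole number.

Gear mesh: ratio = 116/41 = 2.8293; torque at shaft 2 = 71.1 × 2.8293 × 0.99 = 199.15 lb·in.
Gear mesh: ratio = 99/16 = 6.1875; torque at shaft 3 = 199.15 × 6.1875 × 0.94 = 1158.3 lb·in.
Gear mesh: ratio = 115/33 = 3.4848; torque at the output shaft = 1158.3 × 3.4848 × 0.96 = 3875 lb·in.

3875 lb·in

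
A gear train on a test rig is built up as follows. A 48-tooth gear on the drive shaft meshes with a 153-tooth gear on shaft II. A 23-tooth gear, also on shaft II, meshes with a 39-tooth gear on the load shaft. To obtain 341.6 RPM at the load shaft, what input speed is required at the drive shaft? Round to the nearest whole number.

Overall ratio R = 3.1875 × 1.6957 = 5.4049.
Required input speed = output speed × R = 341.6 × 5.4049 = 1846.3 RPM.

1846 RPM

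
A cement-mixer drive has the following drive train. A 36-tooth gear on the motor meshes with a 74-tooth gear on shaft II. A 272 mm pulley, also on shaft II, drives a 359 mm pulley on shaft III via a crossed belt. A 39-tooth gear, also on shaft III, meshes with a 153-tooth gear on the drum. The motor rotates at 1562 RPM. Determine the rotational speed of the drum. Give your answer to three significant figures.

the motor → shaft II (gear mesh, 74/36): 1562 ÷ 2.0556 = 759.89 RPM
shaft II → shaft III (belt, 359/272): 759.89 ÷ 1.3199 = 575.74 RPM
shaft III → the drum (gear mesh, 153/39): 575.74 ÷ 3.9231 = 146.76 RPM

147 RPM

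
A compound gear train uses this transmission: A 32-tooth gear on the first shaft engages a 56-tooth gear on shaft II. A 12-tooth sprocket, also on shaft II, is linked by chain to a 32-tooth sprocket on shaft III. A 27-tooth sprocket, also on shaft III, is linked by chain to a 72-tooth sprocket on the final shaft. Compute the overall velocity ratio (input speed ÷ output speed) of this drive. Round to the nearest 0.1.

Each stage contributes driven/driver: gear mesh 56/32 = 1.75, chain 32/12 = 2.6667, chain 72/27 = 2.6667.
Overall: 1.75 × 2.6667 × 2.6667 = 12.444.

12.4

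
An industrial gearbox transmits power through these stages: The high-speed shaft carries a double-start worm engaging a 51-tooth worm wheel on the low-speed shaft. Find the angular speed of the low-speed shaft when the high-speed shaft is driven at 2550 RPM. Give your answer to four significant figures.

100.0 RPM

the high-speed shaft → the low-speed shaft (worm, 51/2): 2550 ÷ 25.5 = 100 RPM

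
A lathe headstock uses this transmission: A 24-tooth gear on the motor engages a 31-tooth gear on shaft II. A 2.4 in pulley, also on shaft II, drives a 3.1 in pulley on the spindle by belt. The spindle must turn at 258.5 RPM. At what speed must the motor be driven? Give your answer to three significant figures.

Overall ratio R = 1.2917 × 1.2917 = 1.6684.
Required input speed = output speed × R = 258.5 × 1.6684 = 431.28 RPM.

431 RPM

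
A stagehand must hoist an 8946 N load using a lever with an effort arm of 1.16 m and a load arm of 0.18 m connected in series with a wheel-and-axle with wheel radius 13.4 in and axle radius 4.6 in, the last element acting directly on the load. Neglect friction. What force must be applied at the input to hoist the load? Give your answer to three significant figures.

Lever MA = effort arm / load arm = 1.16/0.18 = 6.4444.
Wheel-and-axle MA = R/r = 13.4/4.6 = 2.913.
Combined ideal MA = 6.4444 × 2.913 = 18.773.
Effort = load / MA = 8946 / 18.773 = 476.54 N.

477 N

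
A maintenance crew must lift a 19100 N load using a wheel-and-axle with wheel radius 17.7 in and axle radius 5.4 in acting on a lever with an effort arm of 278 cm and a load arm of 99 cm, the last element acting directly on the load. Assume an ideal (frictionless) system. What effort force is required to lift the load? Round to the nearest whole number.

2075 N

Wheel-and-axle MA = R/r = 17.7/5.4 = 3.2778.
Lever MA = effort arm / load arm = 278/99 = 2.8081.
Combined ideal MA = 3.2778 × 2.8081 = 9.2043.
Effort = load / MA = 19100 / 9.2043 = 2075.1 N.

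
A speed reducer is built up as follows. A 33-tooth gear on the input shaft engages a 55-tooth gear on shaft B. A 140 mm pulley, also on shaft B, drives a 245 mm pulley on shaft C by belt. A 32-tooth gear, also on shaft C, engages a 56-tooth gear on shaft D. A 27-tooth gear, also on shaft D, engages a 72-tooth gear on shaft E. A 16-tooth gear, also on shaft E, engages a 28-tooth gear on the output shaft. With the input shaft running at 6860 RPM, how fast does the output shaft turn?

the input shaft → shaft B (gear mesh, 55/33): 6860 ÷ 1.6667 = 4116 RPM
shaft B → shaft C (belt, 245/140): 4116 ÷ 1.75 = 2352 RPM
shaft C → shaft D (gear mesh, 56/32): 2352 ÷ 1.75 = 1344 RPM
shaft D → shaft E (gear mesh, 72/27): 1344 ÷ 2.6667 = 504 RPM
shaft E → the output shaft (gear mesh, 28/16): 504 ÷ 1.75 = 288 RPM

288 RPM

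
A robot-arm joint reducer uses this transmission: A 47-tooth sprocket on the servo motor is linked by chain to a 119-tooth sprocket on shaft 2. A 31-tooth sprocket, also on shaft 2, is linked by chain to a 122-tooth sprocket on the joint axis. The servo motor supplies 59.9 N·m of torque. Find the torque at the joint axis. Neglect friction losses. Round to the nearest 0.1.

Chain: ratio = 119/47 = 2.5319; torque at shaft 2 = 59.9 × 2.5319 = 151.66 N·m.
Chain: ratio = 122/31 = 3.9355; torque at the joint axis = 151.66 × 3.9355 = 596.86 N·m.

596.9 N·m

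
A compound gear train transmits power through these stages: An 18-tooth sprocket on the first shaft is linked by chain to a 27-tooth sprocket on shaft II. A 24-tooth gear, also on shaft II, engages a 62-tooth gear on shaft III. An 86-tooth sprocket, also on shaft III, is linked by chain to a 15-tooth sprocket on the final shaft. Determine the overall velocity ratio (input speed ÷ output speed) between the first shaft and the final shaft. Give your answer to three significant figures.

Each stage contributes driven/driver: chain 27/18 = 1.5, gear mesh 62/24 = 2.5833, chain 15/86 = 0.17442.
Overall: 1.5 × 2.5833 × 0.17442 = 0.67587.

0.676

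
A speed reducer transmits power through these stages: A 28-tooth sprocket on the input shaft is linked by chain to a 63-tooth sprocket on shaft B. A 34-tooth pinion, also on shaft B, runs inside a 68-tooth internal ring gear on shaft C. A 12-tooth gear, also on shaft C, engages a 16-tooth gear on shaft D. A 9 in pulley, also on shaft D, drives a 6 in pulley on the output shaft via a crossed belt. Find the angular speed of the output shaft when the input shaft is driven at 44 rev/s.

11 rev/s

chain 63/28 = 2.25 → 44/2.25 = 19.556 rev/s
internal gear 68/34 = 2 → 19.556/2 = 9.7778 rev/s
gear mesh 16/12 = 1.3333 → 9.7778/1.3333 = 7.3333 rev/s
belt 6/9 = 0.66667 → 7.3333/0.66667 = 11 rev/s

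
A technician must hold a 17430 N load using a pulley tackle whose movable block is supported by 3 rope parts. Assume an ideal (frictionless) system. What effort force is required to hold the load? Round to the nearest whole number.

5810 N

Block-and-tackle MA = number of supporting rope parts = 3.
Effort = load / MA = 17430 / 3 = 5810 N.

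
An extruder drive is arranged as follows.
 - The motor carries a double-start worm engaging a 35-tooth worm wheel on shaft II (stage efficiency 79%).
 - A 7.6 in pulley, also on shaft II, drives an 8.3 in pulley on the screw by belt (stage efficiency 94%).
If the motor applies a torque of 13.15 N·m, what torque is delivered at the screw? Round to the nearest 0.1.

Worm: ratio = 35/2 = 17.5; torque at shaft II = 13.15 × 17.5 × 0.79 = 181.8 N·m.
Belt: ratio = 8.3/7.6 = 1.0921; torque at the screw = 181.8 × 1.0921 × 0.94 = 186.63 N·m.

186.6 N·m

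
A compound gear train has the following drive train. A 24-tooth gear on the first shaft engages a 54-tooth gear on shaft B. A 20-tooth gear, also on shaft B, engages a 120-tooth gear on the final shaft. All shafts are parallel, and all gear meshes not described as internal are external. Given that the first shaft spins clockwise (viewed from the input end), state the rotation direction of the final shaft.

clockwise

the first shaft → shaft B: external mesh, 1 reversal → CCW.
shaft B → the final shaft: external mesh, 1 reversal → CW.
2 reversals in total — an even number — so the final shaft turns the same way as the first shaft.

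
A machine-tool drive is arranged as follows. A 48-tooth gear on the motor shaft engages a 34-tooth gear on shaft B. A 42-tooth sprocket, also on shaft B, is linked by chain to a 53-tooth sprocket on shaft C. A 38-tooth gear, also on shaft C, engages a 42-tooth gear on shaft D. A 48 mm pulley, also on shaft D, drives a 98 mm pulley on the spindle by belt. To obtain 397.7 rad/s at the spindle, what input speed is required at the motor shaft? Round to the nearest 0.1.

802.2 rad/s

Overall ratio R = 0.70833 × 1.2619 × 1.1053 × 2.0417 = 2.017.
Required input speed = output speed × R = 397.7 × 2.017 = 802.18 rad/s.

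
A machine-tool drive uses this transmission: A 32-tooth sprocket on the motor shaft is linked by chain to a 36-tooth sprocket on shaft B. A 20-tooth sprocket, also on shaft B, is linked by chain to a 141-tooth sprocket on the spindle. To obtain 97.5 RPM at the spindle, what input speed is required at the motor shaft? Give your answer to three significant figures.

773 RPM

Overall ratio R = 1.125 × 7.05 = 7.9313.
Required input speed = output speed × R = 97.5 × 7.9313 = 773.3 RPM.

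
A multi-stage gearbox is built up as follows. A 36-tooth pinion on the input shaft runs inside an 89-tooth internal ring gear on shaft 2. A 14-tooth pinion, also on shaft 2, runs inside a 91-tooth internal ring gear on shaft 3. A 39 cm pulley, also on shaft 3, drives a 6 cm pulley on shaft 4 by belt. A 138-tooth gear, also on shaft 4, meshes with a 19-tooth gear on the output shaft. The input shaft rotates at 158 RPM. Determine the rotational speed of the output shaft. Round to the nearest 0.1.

464.2 RPM

the input shaft → shaft 2 (internal gear, 89/36): 158 ÷ 2.4722 = 63.91 RPM
shaft 2 → shaft 3 (internal gear, 91/14): 63.91 ÷ 6.5 = 9.8323 RPM
shaft 3 → shaft 4 (belt, 6/39): 9.8323 ÷ 0.15385 = 63.91 RPM
shaft 4 → the output shaft (gear mesh, 19/138): 63.91 ÷ 0.13768 = 464.19 RPM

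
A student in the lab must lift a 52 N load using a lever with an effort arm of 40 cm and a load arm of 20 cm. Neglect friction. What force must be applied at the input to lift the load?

26 N

Lever MA = effort arm / load arm = 40/20 = 2.
Effort = load / MA = 52 / 2 = 26 N.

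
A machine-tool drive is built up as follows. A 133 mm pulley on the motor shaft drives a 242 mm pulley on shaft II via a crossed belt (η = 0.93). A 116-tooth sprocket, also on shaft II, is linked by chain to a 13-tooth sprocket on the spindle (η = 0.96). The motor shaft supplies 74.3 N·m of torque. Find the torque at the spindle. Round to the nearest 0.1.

13.5 N·m

belt 242/133 = 1.8195 → τ = 74.3·1.8195·0.93 = 125.73 N·m
chain 13/116 = 0.11207 → τ = 125.73·0.11207·0.96 = 13.527 N·m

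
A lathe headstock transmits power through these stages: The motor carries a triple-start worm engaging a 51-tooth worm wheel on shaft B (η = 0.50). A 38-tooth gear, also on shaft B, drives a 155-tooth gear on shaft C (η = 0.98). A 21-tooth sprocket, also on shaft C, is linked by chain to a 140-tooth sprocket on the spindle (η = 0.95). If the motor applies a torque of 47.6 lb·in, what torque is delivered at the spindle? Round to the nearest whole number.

Worm: ratio = 51/3 = 17; torque at shaft B = 47.6 × 17 × 0.50 = 404.6 lb·in.
Gear mesh: ratio = 155/38 = 4.0789; torque at shaft C = 404.6 × 4.0789 × 0.98 = 1617.3 lb·in.
Chain: ratio = 140/21 = 6.6667; torque at the spindle = 1617.3 × 6.6667 × 0.95 = 10243 lb·in.

10243 lb·in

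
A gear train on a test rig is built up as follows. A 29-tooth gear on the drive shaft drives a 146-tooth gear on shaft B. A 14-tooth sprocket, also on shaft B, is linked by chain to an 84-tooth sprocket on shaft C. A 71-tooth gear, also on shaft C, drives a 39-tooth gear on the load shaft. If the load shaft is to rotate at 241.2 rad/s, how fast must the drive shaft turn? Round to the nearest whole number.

Overall ratio R = 5.0345 × 6 × 0.5493 = 16.593.
Required input speed = output speed × R = 241.2 × 16.593 = 4002.1 rad/s.

4002 rad/s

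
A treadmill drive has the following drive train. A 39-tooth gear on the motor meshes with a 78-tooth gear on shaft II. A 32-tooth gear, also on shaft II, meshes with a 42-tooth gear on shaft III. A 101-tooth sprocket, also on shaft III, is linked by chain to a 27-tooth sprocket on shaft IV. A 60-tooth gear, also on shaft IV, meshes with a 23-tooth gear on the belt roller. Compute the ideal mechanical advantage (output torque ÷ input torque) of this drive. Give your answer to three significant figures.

0.269

Each stage contributes driven/driver: gear mesh 78/39 = 2, gear mesh 42/32 = 1.3125, chain 27/101 = 0.26733, gear mesh 23/60 = 0.38333.
Overall: 2 × 1.3125 × 0.26733 × 0.38333 = 0.269.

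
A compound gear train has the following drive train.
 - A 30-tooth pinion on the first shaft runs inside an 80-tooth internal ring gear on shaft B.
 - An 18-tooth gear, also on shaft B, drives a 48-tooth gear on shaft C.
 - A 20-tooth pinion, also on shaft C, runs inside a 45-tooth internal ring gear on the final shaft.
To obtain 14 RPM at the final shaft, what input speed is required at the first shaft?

224 RPM

Overall ratio R = 2.6667 × 2.6667 × 2.25 = 16.
Required input speed = output speed × R = 14 × 16 = 224 RPM.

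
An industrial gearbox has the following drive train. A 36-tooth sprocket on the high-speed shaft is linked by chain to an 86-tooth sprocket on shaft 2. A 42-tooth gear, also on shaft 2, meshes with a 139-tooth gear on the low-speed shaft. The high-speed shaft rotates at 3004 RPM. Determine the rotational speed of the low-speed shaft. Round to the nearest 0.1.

380.0 RPM

the high-speed shaft → shaft 2 (chain, 86/36): 3004 ÷ 2.3889 = 1257.5 RPM
shaft 2 → the low-speed shaft (gear mesh, 139/42): 1257.5 ÷ 3.3095 = 379.96 RPM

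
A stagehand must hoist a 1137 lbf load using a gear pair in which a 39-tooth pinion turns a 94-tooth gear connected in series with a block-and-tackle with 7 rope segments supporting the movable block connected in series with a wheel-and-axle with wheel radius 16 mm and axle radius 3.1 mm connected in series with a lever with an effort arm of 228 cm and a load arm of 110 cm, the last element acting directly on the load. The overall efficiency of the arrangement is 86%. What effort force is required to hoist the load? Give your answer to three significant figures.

7.32 lbf

Gear pair MA = 94/39 = 2.4103.
Block-and-tackle MA = number of supporting rope parts = 7.
Wheel-and-axle MA = R/r = 16/3.1 = 5.1613.
Lever MA = effort arm / load arm = 228/110 = 2.0727.
Combined ideal MA = 2.4103 × 7 × 5.1613 × 2.0727 = 180.49.
Actual MA = 180.49 × 0.86 = 155.22.
Effort = load / actual MA = 1137 / 155.22 = 7.3249 lbf.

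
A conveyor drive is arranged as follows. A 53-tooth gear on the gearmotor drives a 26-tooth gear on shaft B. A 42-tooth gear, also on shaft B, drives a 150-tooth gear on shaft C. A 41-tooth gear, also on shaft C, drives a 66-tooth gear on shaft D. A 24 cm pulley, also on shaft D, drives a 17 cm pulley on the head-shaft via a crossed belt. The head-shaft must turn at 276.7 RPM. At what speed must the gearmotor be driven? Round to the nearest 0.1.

Overall ratio R = 0.49057 × 3.5714 × 1.6098 × 0.70833 = 1.9977.
Required input speed = output speed × R = 276.7 × 1.9977 = 552.77 RPM.

552.8 RPM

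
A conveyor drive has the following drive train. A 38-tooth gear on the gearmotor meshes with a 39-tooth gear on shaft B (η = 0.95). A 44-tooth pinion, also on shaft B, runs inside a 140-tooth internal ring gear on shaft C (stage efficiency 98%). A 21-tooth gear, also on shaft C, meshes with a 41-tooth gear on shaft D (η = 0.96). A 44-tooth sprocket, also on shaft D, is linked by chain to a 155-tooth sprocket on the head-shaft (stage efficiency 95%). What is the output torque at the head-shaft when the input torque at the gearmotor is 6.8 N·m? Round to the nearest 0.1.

129.7 N·m

gear mesh 39/38 = 1.0263 → τ = 6.8·1.0263·0.95 = 6.63 N·m
internal gear 140/44 = 3.1818 → τ = 6.63·3.1818·0.98 = 20.674 N·m
gear mesh 41/21 = 1.9524 → τ = 20.674·1.9524·0.96 = 38.748 N·m
chain 155/44 = 3.5227 → τ = 38.748·3.5227·0.95 = 129.67 N·m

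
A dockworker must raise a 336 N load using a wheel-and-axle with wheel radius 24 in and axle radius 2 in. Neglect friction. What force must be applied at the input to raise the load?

Wheel-and-axle MA = R/r = 24/2 = 12.
Effort = load / MA = 336 / 12 = 28 N.

28 N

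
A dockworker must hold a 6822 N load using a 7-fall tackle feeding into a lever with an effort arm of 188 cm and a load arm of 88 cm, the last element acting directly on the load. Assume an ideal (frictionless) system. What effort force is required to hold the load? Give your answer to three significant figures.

456 N

Block-and-tackle MA = number of supporting rope parts = 7.
Lever MA = effort arm / load arm = 188/88 = 2.1364.
Combined ideal MA = 7 × 2.1364 = 14.955.
Effort = load / MA = 6822 / 14.955 = 456.18 N.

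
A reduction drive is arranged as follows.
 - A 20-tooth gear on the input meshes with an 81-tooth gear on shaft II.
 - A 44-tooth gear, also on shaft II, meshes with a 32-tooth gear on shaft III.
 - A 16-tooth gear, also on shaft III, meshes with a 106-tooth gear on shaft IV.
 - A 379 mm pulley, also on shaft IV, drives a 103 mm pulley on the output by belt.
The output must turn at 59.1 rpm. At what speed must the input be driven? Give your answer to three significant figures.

Overall ratio R = 4.05 × 0.72727 × 6.625 × 0.27177 = 5.3032.
Required input speed = output speed × R = 59.1 × 5.3032 = 313.42 rpm.

313 rpm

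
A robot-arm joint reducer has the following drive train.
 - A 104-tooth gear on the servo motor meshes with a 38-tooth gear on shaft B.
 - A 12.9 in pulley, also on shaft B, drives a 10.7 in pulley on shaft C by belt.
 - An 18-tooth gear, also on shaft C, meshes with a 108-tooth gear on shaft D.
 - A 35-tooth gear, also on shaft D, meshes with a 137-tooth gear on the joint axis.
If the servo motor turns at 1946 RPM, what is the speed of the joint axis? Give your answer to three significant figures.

Gear mesh: ratio = 38/104 = 0.36538, so shaft B turns at 1946 / 0.36538 = 5325.9 RPM.
Belt: ratio = 10.7/12.9 = 0.82946, so shaft C turns at 5325.9 / 0.82946 = 6420.9 RPM.
Gear mesh: ratio = 108/18 = 6, so shaft D turns at 6420.9 / 6 = 1070.2 RPM.
Gear mesh: ratio = 137/35 = 3.9143, so the joint axis turns at 1070.2 / 3.9143 = 273.4 RPM.

273 RPM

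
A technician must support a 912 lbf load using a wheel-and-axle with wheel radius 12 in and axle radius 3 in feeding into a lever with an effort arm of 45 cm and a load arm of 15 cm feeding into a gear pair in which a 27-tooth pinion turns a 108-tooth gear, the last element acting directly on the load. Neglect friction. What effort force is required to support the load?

19 lbf

Wheel-and-axle MA = R/r = 12/3 = 4.
Lever MA = effort arm / load arm = 45/15 = 3.
Gear pair MA = 108/27 = 4.
Combined ideal MA = 4 × 3 × 4 = 48.
Effort = load / MA = 912 / 48 = 19 lbf.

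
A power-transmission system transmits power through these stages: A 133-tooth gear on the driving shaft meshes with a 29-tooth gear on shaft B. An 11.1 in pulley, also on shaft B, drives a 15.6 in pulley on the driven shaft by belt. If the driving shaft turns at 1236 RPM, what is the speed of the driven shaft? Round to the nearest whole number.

4033 RPM

gear mesh 29/133 = 0.21805 → 1236/0.21805 = 5668.6 RPM
belt 15.6/11.1 = 1.4054 → 5668.6/1.4054 = 4033.4 RPM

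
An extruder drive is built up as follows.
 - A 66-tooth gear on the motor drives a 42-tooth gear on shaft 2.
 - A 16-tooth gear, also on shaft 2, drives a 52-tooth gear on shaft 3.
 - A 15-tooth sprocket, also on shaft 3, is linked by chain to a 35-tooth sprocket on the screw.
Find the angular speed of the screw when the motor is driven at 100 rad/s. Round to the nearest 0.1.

20.7 rad/s

the motor → shaft 2 (gear mesh, 42/66): 100 ÷ 0.63636 = 157.14 rad/s
shaft 2 → shaft 3 (gear mesh, 52/16): 157.14 ÷ 3.25 = 48.352 rad/s
shaft 3 → the screw (chain, 35/15): 48.352 ÷ 2.3333 = 20.722 rad/s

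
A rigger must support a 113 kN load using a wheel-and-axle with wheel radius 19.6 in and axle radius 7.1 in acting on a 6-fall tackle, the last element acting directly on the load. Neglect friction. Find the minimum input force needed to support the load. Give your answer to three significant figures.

Wheel-and-axle MA = R/r = 19.6/7.1 = 2.7606.
Block-and-tackle MA = number of supporting rope parts = 6.
Combined ideal MA = 2.7606 × 6 = 16.563.
Effort = load / MA = 113 / 16.563 = 6.8223 kN.

6.82 kN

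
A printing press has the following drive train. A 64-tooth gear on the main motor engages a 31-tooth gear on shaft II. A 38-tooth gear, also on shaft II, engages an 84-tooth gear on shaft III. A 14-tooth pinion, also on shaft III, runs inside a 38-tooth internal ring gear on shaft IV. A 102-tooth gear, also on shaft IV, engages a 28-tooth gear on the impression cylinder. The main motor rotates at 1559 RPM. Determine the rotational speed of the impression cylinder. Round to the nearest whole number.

1954 RPM

the main motor → shaft II (gear mesh, 31/64): 1559 ÷ 0.48438 = 3218.6 RPM
shaft II → shaft III (gear mesh, 84/38): 3218.6 ÷ 2.2105 = 1456 RPM
shaft III → shaft IV (internal gear, 38/14): 1456 ÷ 2.7143 = 536.43 RPM
shaft IV → the impression cylinder (gear mesh, 28/102): 536.43 ÷ 0.27451 = 1954.1 RPM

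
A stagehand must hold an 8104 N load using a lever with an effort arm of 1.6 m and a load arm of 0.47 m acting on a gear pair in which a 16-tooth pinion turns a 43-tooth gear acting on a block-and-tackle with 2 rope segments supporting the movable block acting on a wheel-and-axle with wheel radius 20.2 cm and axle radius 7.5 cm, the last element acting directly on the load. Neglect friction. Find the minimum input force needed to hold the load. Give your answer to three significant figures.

164 N

Lever MA = effort arm / load arm = 1.6/0.47 = 3.4043.
Gear pair MA = 43/16 = 2.6875.
Block-and-tackle MA = number of supporting rope parts = 2.
Wheel-and-axle MA = R/r = 20.2/7.5 = 2.6933.
Combined ideal MA = 3.4043 × 2.6875 × 2 × 2.6933 = 49.282.
Effort = load / MA = 8104 / 49.282 = 164.44 N.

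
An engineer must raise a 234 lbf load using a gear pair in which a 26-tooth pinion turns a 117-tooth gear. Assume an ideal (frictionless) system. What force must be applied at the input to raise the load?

52 lbf

Gear pair MA = 117/26 = 4.5.
Effort = load / MA = 234 / 4.5 = 52 lbf.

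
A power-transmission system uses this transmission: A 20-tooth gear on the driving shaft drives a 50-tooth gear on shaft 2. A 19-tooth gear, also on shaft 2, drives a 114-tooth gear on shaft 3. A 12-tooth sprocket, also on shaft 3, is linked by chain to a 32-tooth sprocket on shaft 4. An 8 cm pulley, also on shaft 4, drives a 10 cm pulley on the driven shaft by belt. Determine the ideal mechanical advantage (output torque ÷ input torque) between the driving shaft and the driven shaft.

50

Each stage contributes driven/driver: gear mesh 50/20 = 2.5, gear mesh 114/19 = 6, chain 32/12 = 2.6667, belt 10/8 = 1.25.
Overall: 2.5 × 6 × 2.6667 × 1.25 = 50.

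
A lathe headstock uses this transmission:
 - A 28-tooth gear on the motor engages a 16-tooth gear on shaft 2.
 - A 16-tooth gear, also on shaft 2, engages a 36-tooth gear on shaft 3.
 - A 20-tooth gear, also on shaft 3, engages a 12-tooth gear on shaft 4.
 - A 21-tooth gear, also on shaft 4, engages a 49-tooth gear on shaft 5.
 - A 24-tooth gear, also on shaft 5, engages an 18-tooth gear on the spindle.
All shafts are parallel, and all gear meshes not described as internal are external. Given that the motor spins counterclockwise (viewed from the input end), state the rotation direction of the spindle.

the motor → shaft 2: external mesh, 1 reversal → CW.
shaft 2 → shaft 3: external mesh, 1 reversal → CCW.
shaft 3 → shaft 4: external mesh, 1 reversal → CW.
shaft 4 → shaft 5: external mesh, 1 reversal → CCW.
shaft 5 → the spindle: external mesh, 1 reversal → CW.
5 reversals in total — an odd number — so the spindle turns opposite to the motor.

clockwise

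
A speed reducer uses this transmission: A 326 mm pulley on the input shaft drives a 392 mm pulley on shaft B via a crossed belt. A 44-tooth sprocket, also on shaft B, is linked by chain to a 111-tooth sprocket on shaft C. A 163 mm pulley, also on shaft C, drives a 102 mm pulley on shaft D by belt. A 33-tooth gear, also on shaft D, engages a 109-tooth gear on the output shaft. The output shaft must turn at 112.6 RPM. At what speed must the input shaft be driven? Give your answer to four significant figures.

Overall ratio R = 1.2025 × 2.5227 × 0.62577 × 3.303 = 6.2699.
Required input speed = output speed × R = 112.6 × 6.2699 = 706 RPM.

706.0 RPM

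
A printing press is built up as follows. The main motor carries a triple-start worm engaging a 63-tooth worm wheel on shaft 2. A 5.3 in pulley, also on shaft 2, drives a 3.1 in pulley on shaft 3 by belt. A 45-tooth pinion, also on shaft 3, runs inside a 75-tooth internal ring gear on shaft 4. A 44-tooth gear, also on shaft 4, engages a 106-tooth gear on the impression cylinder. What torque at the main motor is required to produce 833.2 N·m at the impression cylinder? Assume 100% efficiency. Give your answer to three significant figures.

16.9 N·m

Overall ratio R = 21 × 0.58491 × 1.6667 × 2.4091 = 49.318.
Input torque = output torque / R = 833.2 / 49.318 = 16.894 N·m.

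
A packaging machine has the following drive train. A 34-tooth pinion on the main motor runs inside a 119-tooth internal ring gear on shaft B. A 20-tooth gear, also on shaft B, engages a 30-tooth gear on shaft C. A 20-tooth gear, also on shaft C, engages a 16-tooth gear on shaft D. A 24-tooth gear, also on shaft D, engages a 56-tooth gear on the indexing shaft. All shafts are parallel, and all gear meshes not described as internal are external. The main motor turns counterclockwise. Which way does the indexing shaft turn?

clockwise

the main motor → shaft B: internal mesh, same direction → CCW.
shaft B → shaft C: external mesh, 1 reversal → CW.
shaft C → shaft D: external mesh, 1 reversal → CCW.
shaft D → the indexing shaft: external mesh, 1 reversal → CW.
3 reversals in total — an odd number — so the indexing shaft turns opposite to the main motor.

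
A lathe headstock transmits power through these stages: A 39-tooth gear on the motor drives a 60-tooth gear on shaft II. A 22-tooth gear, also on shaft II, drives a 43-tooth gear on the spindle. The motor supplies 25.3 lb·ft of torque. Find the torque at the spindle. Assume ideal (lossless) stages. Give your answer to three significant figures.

76.1 lb·ft

gear mesh 60/39 = 1.5385 → τ = 25.3·1.5385 = 38.923 lb·ft
gear mesh 43/22 = 1.9545 → τ = 38.923·1.9545 = 76.077 lb·ft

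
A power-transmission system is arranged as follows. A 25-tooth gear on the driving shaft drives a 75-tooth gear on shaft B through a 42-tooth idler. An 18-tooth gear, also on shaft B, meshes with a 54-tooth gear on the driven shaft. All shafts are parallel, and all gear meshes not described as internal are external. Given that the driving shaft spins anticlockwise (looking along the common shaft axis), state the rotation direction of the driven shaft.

clockwise

the driving shaft → shaft B: driver → idler → driven is 2 external meshes, 2 reversals → CCW.
shaft B → the driven shaft: external mesh, 1 reversal → CW.
3 reversals in total — an odd number — so the driven shaft turns opposite to the driving shaft.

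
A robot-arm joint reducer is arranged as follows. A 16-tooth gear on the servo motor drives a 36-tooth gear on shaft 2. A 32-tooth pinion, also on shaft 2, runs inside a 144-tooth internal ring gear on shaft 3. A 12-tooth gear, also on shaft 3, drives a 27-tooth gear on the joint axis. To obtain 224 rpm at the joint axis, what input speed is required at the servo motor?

Overall ratio R = 2.25 × 4.5 × 2.25 = 22.781.
Required input speed = output speed × R = 224 × 22.781 = 5103 rpm.

5103 rpm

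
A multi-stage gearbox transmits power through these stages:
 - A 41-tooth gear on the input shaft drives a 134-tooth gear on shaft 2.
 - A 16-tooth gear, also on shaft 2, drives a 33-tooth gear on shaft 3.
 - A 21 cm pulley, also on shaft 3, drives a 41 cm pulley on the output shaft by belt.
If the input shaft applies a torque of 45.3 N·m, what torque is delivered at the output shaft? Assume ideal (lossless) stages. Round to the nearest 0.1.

596.2 N·m

Gear mesh: ratio = 134/41 = 3.2683; torque at shaft 2 = 45.3 × 3.2683 = 148.05 N·m.
Gear mesh: ratio = 33/16 = 2.0625; torque at shaft 3 = 148.05 × 2.0625 = 305.36 N·m.
Belt: ratio = 41/21 = 1.9524; torque at the output shaft = 305.36 × 1.9524 = 596.18 N·m.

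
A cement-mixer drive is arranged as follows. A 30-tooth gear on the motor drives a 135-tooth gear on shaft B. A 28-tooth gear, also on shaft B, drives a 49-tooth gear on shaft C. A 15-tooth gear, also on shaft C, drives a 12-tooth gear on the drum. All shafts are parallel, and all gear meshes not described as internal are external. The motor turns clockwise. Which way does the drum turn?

anticlockwise

the motor → shaft B: external mesh, 1 reversal → CCW.
shaft B → shaft C: external mesh, 1 reversal → CW.
shaft C → the drum: external mesh, 1 reversal → CCW.
3 reversals in total — an odd number — so the drum turns opposite to the motor.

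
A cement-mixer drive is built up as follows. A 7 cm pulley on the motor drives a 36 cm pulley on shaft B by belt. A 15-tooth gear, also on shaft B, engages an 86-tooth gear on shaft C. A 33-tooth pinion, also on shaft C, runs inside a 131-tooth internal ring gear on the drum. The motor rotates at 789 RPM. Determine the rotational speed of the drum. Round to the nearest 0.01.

Belt: ratio = 36/7 = 5.1429, so shaft B turns at 789 / 5.1429 = 153.42 RPM.
Gear mesh: ratio = 86/15 = 5.7333, so shaft C turns at 153.42 / 5.7333 = 26.759 RPM.
Internal gear: ratio = 131/33 = 3.9697, so the drum turns at 26.759 / 3.9697 = 6.7407 RPM.

6.74 RPM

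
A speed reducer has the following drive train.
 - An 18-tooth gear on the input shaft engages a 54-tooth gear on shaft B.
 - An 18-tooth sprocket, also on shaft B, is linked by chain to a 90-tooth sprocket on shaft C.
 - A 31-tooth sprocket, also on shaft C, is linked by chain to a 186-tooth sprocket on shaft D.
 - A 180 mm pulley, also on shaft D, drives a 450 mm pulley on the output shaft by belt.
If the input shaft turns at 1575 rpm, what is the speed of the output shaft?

gear mesh 54/18 = 3 → 1575/3 = 525 rpm
chain 90/18 = 5 → 525/5 = 105 rpm
chain 186/31 = 6 → 105/6 = 17.5 rpm
belt 450/180 = 2.5 → 17.5/2.5 = 7 rpm

7 rpm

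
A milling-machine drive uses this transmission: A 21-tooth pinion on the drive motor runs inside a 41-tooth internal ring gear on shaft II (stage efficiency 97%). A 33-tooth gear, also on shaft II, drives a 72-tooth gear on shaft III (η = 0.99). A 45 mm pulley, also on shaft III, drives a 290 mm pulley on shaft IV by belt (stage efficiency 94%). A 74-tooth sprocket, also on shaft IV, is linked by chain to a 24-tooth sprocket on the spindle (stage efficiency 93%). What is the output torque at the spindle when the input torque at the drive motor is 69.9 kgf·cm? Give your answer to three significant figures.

After the internal gear (41/21): 69.9 × 1.9524 × 0.97 = 132.38 kgf·cm
After the gear mesh (72/33): 132.38 × 2.1818 × 0.99 = 285.93 kgf·cm
After the belt (290/45): 285.93 × 6.4444 × 0.94 = 1732.1 kgf·cm
After the chain (24/74): 1732.1 × 0.32432 × 0.93 = 522.45 kgf·cm

522 kgf·cm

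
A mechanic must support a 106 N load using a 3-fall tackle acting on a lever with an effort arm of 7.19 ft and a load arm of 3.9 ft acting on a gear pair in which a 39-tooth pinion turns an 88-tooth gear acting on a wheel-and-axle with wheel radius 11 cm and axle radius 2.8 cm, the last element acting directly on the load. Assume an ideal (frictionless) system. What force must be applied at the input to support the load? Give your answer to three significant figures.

Block-and-tackle MA = number of supporting rope parts = 3.
Lever MA = effort arm / load arm = 7.19/3.9 = 1.8436.
Gear pair MA = 88/39 = 2.2564.
Wheel-and-axle MA = R/r = 11/2.8 = 3.9286.
Combined ideal MA = 3 × 1.8436 × 2.2564 × 3.9286 = 49.027.
Effort = load / MA = 106 / 49.027 = 2.1621 N.

2.16 N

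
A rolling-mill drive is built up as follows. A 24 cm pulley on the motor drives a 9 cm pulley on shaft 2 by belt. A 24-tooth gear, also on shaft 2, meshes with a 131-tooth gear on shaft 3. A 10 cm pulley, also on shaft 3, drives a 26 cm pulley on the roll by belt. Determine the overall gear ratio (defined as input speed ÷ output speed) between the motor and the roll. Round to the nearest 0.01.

Each stage contributes driven/driver: belt 9/24 = 0.375, gear mesh 131/24 = 5.4583, belt 26/10 = 2.6.
Overall: 0.375 × 5.4583 × 2.6 = 5.3219.

5.32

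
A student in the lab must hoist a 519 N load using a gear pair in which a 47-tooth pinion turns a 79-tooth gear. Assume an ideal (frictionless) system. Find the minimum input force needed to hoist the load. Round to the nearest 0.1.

Gear pair MA = 79/47 = 1.6809.
Effort = load / MA = 519 / 1.6809 = 308.77 N.

308.8 N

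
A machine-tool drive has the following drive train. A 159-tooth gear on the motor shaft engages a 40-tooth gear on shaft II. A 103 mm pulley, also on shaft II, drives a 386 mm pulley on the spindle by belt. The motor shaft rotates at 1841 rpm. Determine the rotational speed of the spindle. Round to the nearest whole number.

1953 rpm

the motor shaft → shaft II (gear mesh, 40/159): 1841 ÷ 0.25157 = 7318 rpm
shaft II → the spindle (belt, 386/103): 7318 ÷ 3.7476 = 1952.7 rpm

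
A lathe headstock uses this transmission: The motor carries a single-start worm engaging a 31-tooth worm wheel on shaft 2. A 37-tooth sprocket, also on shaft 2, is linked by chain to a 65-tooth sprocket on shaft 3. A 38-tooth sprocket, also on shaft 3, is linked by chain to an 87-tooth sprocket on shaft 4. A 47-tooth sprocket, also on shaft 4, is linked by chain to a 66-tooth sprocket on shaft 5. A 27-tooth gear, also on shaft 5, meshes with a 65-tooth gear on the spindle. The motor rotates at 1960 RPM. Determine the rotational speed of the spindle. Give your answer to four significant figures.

4.650 RPM

Worm: ratio = 31/1 = 31, so shaft 2 turns at 1960 / 31 = 63.226 RPM.
Chain: ratio = 65/37 = 1.7568, so shaft 3 turns at 63.226 / 1.7568 = 35.99 RPM.
Chain: ratio = 87/38 = 2.2895, so shaft 4 turns at 35.99 / 2.2895 = 15.72 RPM.
Chain: ratio = 66/47 = 1.4043, so shaft 5 turns at 15.72 / 1.4043 = 11.194 RPM.
Gear mesh: ratio = 65/27 = 2.4074, so the spindle turns at 11.194 / 2.4074 = 4.65 RPM.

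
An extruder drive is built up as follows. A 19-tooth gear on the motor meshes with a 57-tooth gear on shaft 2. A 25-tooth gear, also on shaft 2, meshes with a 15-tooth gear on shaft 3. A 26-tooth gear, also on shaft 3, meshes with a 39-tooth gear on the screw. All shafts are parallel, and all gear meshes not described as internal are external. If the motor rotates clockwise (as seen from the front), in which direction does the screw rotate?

counterclockwise

the motor → shaft 2: external mesh, 1 reversal → CCW.
shaft 2 → shaft 3: external mesh, 1 reversal → CW.
shaft 3 → the screw: external mesh, 1 reversal → CCW.
3 reversals in total — an odd number — so the screw turns opposite to the motor.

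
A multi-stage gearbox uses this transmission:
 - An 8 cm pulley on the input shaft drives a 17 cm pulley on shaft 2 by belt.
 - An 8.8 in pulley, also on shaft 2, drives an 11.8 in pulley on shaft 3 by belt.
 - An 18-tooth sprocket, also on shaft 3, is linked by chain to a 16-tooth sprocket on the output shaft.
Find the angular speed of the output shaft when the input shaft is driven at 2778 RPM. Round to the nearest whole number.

belt 17/8 = 2.125 → 2778/2.125 = 1307.3 RPM
belt 11.8/8.8 = 1.3409 → 1307.3/1.3409 = 974.93 RPM
chain 16/18 = 0.88889 → 974.93/0.88889 = 1096.8 RPM

1097 RPM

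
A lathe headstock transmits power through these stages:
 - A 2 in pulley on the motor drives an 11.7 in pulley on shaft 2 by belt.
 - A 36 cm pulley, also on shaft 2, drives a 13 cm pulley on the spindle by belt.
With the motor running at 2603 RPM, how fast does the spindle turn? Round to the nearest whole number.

Belt: ratio = 11.7/2 = 5.85, so shaft 2 turns at 2603 / 5.85 = 444.96 RPM.
Belt: ratio = 13/36 = 0.36111, so the spindle turns at 444.96 / 0.36111 = 1232.2 RPM.

1232 RPM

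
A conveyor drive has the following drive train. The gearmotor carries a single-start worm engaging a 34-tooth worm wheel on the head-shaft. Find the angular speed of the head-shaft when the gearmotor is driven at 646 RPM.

19 RPM

worm 34/1 = 34 → 646/34 = 19 RPM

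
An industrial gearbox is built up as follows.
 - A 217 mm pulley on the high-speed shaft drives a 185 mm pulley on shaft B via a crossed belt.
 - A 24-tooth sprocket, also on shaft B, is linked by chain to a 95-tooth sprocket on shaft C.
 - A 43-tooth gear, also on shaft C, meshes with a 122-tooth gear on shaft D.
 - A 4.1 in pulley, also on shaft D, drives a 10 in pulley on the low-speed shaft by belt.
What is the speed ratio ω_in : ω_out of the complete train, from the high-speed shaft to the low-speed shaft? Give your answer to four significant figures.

23.35

Each stage contributes driven/driver: belt 185/217 = 0.85253, chain 95/24 = 3.9583, gear mesh 122/43 = 2.8372, belt 10/4.1 = 2.439.
Overall: 0.85253 × 3.9583 × 2.8372 × 2.439 = 23.352.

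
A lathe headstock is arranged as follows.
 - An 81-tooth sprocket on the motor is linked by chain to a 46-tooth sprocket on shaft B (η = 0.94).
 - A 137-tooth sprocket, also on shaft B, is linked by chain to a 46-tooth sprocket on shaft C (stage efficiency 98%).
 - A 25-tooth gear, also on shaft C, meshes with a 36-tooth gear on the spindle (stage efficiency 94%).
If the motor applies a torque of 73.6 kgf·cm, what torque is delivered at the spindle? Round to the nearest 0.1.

chain 46/81 = 0.5679 → τ = 73.6·0.5679·0.94 = 39.29 kgf·cm
chain 46/137 = 0.33577 → τ = 39.29·0.33577·0.98 = 12.928 kgf·cm
gear mesh 36/25 = 1.44 → τ = 12.928·1.44·0.94 = 17.5 kgf·cm

17.5 kgf·cm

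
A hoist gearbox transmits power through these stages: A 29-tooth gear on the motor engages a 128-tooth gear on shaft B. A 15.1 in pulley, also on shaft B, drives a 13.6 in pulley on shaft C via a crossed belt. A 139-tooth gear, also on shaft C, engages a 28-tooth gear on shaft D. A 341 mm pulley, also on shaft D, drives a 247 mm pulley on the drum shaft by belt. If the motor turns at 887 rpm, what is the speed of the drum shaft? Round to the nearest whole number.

1529 rpm

the motor → shaft B (gear mesh, 128/29): 887 ÷ 4.4138 = 200.96 rpm
shaft B → shaft C (belt, 13.6/15.1): 200.96 ÷ 0.90066 = 223.13 rpm
shaft C → shaft D (gear mesh, 28/139): 223.13 ÷ 0.20144 = 1107.7 rpm
shaft D → the drum shaft (belt, 247/341): 1107.7 ÷ 0.72434 = 1529.2 rpm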